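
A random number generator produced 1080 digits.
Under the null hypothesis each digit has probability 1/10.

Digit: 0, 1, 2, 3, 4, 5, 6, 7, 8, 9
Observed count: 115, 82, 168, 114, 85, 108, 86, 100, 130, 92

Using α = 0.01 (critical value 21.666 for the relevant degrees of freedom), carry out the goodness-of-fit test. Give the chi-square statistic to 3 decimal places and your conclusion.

57.204; reject

Expected count for each of the 10 categories: 1080/10 = 108.
0: (115 − 108)²/108 = 49/108 = 0.4537
1: (82 − 108)²/108 = 676/108 = 6.2593
2: (168 − 108)²/108 = 3600/108 = 33.3333
3: (114 − 108)²/108 = 36/108 = 0.3333
4: (85 − 108)²/108 = 529/108 = 4.8981
5: (108 − 108)²/108 = 0/108 = 0.0000
6: (86 − 108)²/108 = 484/108 = 4.4815
7: (100 − 108)²/108 = 64/108 = 0.5926
8: (130 − 108)²/108 = 484/108 = 4.4815
9: (92 − 108)²/108 = 256/108 = 2.3704
Sum = 57.204
df = 9. Since 57.204 > 21.666, we reject H₀.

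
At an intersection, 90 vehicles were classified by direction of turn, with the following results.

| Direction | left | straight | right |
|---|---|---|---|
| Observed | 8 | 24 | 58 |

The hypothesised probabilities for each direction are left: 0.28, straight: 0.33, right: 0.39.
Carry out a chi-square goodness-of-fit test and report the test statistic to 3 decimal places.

Expected counts E_i = n·p_i: 90×0.28 = 25.2, 90×0.33 = 29.7, 90×0.39 = 35.1.
left: (8 − 25.2)²/25.2 = 295.84/25.2 = 11.7397
straight: (24 − 29.7)²/29.7 = 32.49/29.7 = 1.0939
right: (58 − 35.1)²/35.1 = 524.41/35.1 = 14.9405
Sum = 27.774

27.774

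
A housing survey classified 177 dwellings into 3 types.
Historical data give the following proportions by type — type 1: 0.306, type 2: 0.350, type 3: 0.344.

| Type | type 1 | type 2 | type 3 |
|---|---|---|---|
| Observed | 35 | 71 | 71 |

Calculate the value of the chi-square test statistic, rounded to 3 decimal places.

9.781

Expected counts E_i = n·p_i: 177×0.306 = 54.162, 177×0.350 = 61.95, 177×0.344 = 60.888.
χ² = (35−54.162)²/54.162 + (71−61.95)²/61.95 + (71−60.888)²/60.888
   = 6.7793 + 1.3221 + 1.6794
Sum = 9.781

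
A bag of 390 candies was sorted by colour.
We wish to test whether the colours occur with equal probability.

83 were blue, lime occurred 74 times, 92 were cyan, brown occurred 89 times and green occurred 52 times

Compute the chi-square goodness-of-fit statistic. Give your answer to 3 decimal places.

Expected count for each of the 5 categories: 390/5 = 78.
blue: (83 − 78)²/78 = 25/78 = 0.3205
lime: (74 − 78)²/78 = 16/78 = 0.2051
cyan: (92 − 78)²/78 = 196/78 = 2.5128
brown: (89 − 78)²/78 = 121/78 = 1.5513
green: (52 − 78)²/78 = 676/78 = 8.6667
Sum = 13.256

13.256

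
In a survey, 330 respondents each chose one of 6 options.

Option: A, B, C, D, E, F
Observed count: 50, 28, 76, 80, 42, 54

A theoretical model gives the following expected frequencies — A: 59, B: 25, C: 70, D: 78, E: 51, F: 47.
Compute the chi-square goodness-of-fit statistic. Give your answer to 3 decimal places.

4.929

cat         O        E   (O−E)²/E
A          50       59     1.3729
B          28       25     0.3600
C          76       70     0.5143
D          80       78     0.0513
E          42       51     1.5882
F          54       47     1.0426
Sum = 4.929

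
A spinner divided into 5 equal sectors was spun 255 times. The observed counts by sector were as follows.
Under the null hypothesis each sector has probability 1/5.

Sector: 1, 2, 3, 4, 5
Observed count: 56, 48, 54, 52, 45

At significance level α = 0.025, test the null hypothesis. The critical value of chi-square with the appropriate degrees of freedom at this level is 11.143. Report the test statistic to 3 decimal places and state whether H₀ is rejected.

Expected count for each of the 5 categories: 255/5 = 51.
1: (56 − 51)²/51 = 25/51 = 0.4902
2: (48 − 51)²/51 = 9/51 = 0.1765
3: (54 − 51)²/51 = 9/51 = 0.1765
4: (52 − 51)²/51 = 1/51 = 0.0196
5: (45 − 51)²/51 = 36/51 = 0.7059
Sum = 1.569
df = 4. Since 1.569 < 11.143, we do not reject H₀.

1.569; do not reject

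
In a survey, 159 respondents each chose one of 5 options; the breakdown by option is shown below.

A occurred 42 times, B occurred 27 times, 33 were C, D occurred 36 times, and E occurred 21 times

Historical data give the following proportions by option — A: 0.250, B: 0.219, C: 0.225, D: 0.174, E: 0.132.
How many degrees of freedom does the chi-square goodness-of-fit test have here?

4

There are k = 5 categories and no parameters were estimated from the data, so df = 5 − 1 = 4.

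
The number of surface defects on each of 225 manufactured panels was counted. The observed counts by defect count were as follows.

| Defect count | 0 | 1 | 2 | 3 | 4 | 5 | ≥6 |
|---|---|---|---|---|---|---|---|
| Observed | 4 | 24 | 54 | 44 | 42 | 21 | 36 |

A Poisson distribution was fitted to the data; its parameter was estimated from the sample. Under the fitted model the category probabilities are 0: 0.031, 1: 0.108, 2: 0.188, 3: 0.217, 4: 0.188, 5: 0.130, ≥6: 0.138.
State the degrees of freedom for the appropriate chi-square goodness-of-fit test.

There are k = 7 categories and 1 parameter estimated from the data, so df = 7 − 1 − 1 = 5.

5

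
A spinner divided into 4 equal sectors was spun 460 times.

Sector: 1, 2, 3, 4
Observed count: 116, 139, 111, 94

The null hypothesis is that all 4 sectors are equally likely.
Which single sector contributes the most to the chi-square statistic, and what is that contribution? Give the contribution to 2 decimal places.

Under H₀ each category has probability 1/4, so each expected count is 460/4 = 115.
χ² = (116−115)²/115 + (139−115)²/115 + (111−115)²/115 + (94−115)²/115
   = 0.009 + 5.009 + 0.139 + 3.835
The largest term is for 2: 5.01.

2, 5.01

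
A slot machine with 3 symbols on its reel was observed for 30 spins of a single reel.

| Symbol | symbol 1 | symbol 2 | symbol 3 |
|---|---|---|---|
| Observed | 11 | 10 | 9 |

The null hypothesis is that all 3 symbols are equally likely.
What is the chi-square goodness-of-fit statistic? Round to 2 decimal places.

0.20

Expected count for each of the 3 categories: 30/3 = 10.
symbol 1: (11 − 10)²/10 = 1/10 = 0.100
symbol 2: (10 − 10)²/10 = 0/10 = 0.000
symbol 3: (9 − 10)²/10 = 1/10 = 0.100
Sum = 0.20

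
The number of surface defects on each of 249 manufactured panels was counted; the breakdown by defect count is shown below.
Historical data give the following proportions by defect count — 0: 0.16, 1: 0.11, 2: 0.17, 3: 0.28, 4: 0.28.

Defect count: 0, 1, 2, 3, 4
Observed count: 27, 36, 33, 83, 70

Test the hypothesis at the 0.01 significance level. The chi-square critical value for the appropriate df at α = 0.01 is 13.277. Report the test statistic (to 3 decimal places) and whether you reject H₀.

11.432; do not reject

Expected counts E_i = n·p_i: 249×0.16 = 39.84, 249×0.11 = 27.39, 249×0.17 = 42.33, 249×0.28 = 69.72, 249×0.28 = 69.72.
cat         O        E   (O−E)²/E
0          27    39.84     4.1382
1          36    27.39     2.7065
2          33    42.33     2.0564
3          83    69.72     2.5295
4          70    69.72     0.0011
Sum = 11.432
df = 4. Since 11.432 < 13.277, we do not reject H₀.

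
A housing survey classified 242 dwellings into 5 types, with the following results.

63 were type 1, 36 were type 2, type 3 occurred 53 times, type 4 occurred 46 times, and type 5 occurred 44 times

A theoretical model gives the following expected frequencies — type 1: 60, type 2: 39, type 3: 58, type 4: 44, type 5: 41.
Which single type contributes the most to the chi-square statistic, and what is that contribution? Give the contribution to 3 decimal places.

cat         O        E   (O−E)²/E
type 1     63       60     0.1500
type 2     36       39     0.2308
type 3     53       58     0.4310
type 4     46       44     0.0909
type 5     44       41     0.2195
The largest term is for type 3: 0.431.

type 3, 0.431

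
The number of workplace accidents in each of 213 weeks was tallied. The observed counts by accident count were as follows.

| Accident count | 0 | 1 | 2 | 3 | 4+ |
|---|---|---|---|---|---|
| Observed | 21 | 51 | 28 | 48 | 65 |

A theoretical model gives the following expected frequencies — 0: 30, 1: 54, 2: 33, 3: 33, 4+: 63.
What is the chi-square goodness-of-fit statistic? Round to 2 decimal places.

χ² = (21−30)²/30 + (51−54)²/54 + (28−33)²/33 + (48−33)²/33 + (65−63)²/63
   = 2.700 + 0.167 + 0.758 + 6.818 + 0.063
Sum = 10.51

10.51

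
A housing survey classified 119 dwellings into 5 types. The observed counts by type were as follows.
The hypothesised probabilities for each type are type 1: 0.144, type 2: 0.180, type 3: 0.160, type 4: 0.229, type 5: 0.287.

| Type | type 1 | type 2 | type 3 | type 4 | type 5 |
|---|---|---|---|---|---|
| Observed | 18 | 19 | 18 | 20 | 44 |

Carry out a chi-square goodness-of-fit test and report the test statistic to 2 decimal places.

Expected counts E_i = n·p_i: 119×0.144 = 17.136, 119×0.180 = 21.42, 119×0.160 = 19.04, 119×0.229 = 27.251, 119×0.287 = 34.153.
cat         O        E   (O−E)²/E
type 1     18   17.136      0.044
type 2     19    21.42      0.273
type 3     18    19.04      0.057
type 4     20   27.251      1.929
type 5     44   34.153      2.839
Sum = 5.14

5.14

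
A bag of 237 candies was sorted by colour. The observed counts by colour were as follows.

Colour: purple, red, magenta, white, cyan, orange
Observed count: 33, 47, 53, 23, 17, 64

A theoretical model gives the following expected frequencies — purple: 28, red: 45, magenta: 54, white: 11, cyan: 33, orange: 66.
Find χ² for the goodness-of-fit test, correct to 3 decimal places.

cat          O        E   (O−E)²/E
purple      33       28     0.8929
red         47       45     0.0889
magenta     53       54     0.0185
white       23       11    13.0909
cyan        17       33     7.7576
orange      64       66     0.0606
Sum = 21.909

21.909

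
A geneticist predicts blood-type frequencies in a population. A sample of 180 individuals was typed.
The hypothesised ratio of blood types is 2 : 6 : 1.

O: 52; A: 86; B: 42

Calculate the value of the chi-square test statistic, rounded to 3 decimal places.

37.433

Ratio total = 9. Expected counts: 180×2/9 = 40, 180×6/9 = 120, 180×1/9 = 20.
cat         O        E   (O−E)²/E
O          52       40     3.6000
A          86      120     9.6333
B          42       20    24.2000
Sum = 37.433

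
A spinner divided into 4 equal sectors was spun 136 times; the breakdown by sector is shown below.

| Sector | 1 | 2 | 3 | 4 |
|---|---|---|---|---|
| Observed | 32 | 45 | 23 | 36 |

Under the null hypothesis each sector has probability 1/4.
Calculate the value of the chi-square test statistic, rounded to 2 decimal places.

7.35

Expected count for each of the 4 categories: 136/4 = 34.
χ² = (32−34)²/34 + (45−34)²/34 + (23−34)²/34 + (36−34)²/34
   = 0.118 + 3.559 + 3.559 + 0.118
Sum = 7.35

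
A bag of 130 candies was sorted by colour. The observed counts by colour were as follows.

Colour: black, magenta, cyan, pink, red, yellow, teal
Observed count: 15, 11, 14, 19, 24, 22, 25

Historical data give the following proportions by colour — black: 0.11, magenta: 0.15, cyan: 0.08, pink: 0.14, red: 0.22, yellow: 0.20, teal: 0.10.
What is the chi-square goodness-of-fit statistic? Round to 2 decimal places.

Expected counts E_i = n·p_i: 130×0.11 = 14.3, 130×0.15 = 19.5, 130×0.08 = 10.4, 130×0.14 = 18.2, 130×0.22 = 28.6, 130×0.20 = 26, 130×0.10 = 13.
χ² = (15−14.3)²/14.3 + (11−19.5)²/19.5 + (14−10.4)²/10.4 + (19−18.2)²/18.2 + (24−28.6)²/28.6 + (22−26)²/26 + (25−13)²/13
   = 0.034 + 3.705 + 1.246 + 0.035 + 0.740 + 0.615 + 11.077
Sum = 17.45

17.45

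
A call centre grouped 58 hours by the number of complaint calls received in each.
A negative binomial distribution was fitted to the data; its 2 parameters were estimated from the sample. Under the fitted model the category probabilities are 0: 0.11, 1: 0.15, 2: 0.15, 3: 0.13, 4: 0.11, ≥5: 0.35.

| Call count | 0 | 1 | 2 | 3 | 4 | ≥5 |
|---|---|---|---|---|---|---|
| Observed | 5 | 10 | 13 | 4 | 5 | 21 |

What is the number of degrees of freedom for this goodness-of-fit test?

3

There are k = 6 categories and 2 parameters estimated from the data, so df = 6 − 1 − 2 = 3.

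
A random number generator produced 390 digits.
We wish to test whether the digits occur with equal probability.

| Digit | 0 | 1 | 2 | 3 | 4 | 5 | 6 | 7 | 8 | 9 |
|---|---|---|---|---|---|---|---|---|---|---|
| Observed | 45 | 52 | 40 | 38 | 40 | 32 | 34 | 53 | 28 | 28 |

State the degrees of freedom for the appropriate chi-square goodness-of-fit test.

There are k = 10 categories and no parameters were estimated from the data, so df = 10 − 1 = 9.

9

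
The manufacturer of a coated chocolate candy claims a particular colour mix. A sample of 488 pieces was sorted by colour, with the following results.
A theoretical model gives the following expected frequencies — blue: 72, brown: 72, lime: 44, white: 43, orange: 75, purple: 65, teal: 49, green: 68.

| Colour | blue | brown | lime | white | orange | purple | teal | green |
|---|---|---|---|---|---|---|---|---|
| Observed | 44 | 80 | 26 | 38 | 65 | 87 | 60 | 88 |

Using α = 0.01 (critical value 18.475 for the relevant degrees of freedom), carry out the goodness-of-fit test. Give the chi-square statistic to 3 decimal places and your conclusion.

36.854; reject

cat         O        E   (O−E)²/E
blue       44       72    10.8889
brown      80       72     0.8889
lime       26       44     7.3636
white      38       43     0.5814
orange     65       75     1.3333
purple     87       65     7.4462
teal       60       49     2.4694
green      88       68     5.8824
Sum = 36.854
df = 7. Since 36.854 > 18.475, we reject H₀.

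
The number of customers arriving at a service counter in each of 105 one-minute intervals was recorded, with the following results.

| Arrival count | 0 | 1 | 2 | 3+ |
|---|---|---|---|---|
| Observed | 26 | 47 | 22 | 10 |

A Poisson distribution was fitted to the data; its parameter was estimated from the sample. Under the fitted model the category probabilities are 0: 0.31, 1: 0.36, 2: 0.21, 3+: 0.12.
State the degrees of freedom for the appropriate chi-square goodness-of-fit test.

There are k = 4 categories and 1 parameter estimated from the data, so df = 4 − 1 − 1 = 2.

2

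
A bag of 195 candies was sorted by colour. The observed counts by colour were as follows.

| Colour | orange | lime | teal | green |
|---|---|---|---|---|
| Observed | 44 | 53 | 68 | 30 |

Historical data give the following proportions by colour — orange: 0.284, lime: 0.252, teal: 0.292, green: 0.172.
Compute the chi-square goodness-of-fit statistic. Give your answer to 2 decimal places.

5.16

Expected counts E_i = n·p_i: 195×0.284 = 55.38, 195×0.252 = 49.14, 195×0.292 = 56.94, 195×0.172 = 33.54.
orange: (44 − 55.38)²/55.38 = 129.5044/55.38 = 2.338
lime: (53 − 49.14)²/49.14 = 14.8996/49.14 = 0.303
teal: (68 − 56.94)²/56.94 = 122.3236/56.94 = 2.148
green: (30 − 33.54)²/33.54 = 12.5316/33.54 = 0.374
Sum = 5.16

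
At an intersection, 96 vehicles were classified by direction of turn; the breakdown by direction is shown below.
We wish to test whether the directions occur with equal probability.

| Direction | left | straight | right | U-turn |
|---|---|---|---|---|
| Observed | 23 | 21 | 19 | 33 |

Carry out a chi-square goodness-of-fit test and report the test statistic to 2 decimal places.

Under H₀ each category has probability 1/4, so each expected count is 96/4 = 24.
cat           O        E   (O−E)²/E
left         23       24      0.042
straight     21       24      0.375
right        19       24      1.042
U-turn       33       24      3.375
Sum = 4.83

4.83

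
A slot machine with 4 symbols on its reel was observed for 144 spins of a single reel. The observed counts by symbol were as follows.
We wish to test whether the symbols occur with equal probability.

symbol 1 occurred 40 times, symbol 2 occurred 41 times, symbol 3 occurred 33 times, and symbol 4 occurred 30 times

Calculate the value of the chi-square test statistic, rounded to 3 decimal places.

Expected count for each of the 4 categories: 144/4 = 36.
χ² = (40−36)²/36 + (41−36)²/36 + (33−36)²/36 + (30−36)²/36
   = 0.4444 + 0.6944 + 0.2500 + 1.0000
Sum = 2.389

2.389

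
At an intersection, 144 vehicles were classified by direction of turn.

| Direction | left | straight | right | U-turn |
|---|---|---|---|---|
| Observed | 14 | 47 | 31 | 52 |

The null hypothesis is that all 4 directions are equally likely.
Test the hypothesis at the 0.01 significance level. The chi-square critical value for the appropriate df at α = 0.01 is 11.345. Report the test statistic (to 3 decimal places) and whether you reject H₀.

24.611; reject

Expected count for each of the 4 categories: 144/4 = 36.
cat           O        E   (O−E)²/E
left         14       36    13.4444
straight     47       36     3.3611
right        31       36     0.6944
U-turn       52       36     7.1111
Sum = 24.611
df = 3. Since 24.611 > 11.345, we reject H₀.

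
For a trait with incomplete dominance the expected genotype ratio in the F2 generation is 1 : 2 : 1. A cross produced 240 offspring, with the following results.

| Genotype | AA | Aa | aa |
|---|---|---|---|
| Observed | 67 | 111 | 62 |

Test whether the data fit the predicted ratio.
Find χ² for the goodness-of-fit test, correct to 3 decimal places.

1.558

Ratio total = 4. Expected counts: 240×1/4 = 60, 240×2/4 = 120, 240×1/4 = 60.
χ² = (67−60)²/60 + (111−120)²/120 + (62−60)²/60
   = 0.8167 + 0.6750 + 0.0667
Sum = 1.558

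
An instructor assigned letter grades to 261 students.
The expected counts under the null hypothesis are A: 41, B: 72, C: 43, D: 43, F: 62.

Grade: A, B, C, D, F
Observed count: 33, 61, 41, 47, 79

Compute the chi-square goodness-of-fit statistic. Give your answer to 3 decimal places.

cat         O        E   (O−E)²/E
A          33       41     1.5610
B          61       72     1.6806
C          41       43     0.0930
D          47       43     0.3721
F          79       62     4.6613
Sum = 8.368

8.368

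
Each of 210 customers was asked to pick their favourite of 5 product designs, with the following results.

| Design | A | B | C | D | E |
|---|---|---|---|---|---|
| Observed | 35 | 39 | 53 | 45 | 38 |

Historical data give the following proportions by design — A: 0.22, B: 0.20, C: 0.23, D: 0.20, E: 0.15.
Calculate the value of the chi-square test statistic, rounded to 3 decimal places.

4.942

Expected counts E_i = n·p_i: 210×0.22 = 46.2, 210×0.20 = 42, 210×0.23 = 48.3, 210×0.20 = 42, 210×0.15 = 31.5.
cat         O        E   (O−E)²/E
A          35     46.2     2.7152
B          39       42     0.2143
C          53     48.3     0.4573
D          45       42     0.2143
E          38     31.5     1.3413
Sum = 4.942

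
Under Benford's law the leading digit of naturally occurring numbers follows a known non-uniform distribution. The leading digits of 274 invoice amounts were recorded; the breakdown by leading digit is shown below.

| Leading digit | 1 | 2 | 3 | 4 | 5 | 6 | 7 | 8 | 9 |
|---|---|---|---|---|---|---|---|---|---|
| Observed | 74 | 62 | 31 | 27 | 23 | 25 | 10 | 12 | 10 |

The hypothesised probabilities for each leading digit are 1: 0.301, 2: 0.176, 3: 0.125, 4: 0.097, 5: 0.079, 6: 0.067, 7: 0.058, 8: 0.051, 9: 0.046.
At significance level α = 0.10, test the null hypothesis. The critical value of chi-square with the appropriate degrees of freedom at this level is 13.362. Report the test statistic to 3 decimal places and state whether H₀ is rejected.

Expected counts E_i = n·p_i: 274×0.301 = 82.474, 274×0.176 = 48.224, 274×0.125 = 34.25, 274×0.097 = 26.578, 274×0.079 = 21.646, 274×0.067 = 18.358, 274×0.058 = 15.892, 274×0.051 = 13.974, 274×0.046 = 12.604.
χ² = (74−82.474)²/82.474 + (62−48.224)²/48.224 + (31−34.25)²/34.25 + (27−26.578)²/26.578 + (23−21.646)²/21.646 + (25−18.358)²/18.358 + (10−15.892)²/15.892 + (12−13.974)²/13.974 + (10−12.604)²/12.604
   = 0.8707 + 3.9353 + 0.3084 + 0.0067 + 0.0847 + 2.4031 + 2.1845 + 0.2789 + 0.5380
Sum = 10.610
df = 8. Since 10.610 < 13.362, we do not reject H₀.

10.610; do not reject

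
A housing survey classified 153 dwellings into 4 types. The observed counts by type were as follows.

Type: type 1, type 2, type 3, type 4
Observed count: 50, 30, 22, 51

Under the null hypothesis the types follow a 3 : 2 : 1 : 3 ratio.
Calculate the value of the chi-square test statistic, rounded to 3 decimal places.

Ratio total = 9. Expected counts: 153×3/9 = 51, 153×2/9 = 34, 153×1/9 = 17, 153×3/9 = 51.
χ² = (50−51)²/51 + (30−34)²/34 + (22−17)²/17 + (51−51)²/51
   = 0.0196 + 0.4706 + 1.4706 + 0.0000
Sum = 1.961

1.961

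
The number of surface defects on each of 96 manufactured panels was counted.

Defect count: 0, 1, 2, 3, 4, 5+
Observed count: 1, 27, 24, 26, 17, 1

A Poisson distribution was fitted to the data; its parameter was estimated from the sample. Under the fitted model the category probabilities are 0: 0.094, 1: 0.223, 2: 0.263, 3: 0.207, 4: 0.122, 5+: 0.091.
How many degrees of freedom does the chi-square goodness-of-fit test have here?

There are k = 6 categories and 1 parameter estimated from the data, so df = 6 − 1 − 1 = 4.

4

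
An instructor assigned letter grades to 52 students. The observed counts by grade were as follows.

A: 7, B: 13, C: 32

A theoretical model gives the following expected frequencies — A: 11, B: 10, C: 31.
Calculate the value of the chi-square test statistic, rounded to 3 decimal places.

cat         O        E   (O−E)²/E
A           7       11     1.4545
B          13       10     0.9000
C          32       31     0.0323
Sum = 2.387

2.387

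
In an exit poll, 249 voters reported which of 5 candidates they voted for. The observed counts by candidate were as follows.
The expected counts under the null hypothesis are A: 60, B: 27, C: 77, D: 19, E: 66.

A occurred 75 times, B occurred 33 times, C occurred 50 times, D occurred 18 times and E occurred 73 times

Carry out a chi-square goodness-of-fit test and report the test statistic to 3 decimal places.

A: (75 − 60)²/60 = 225/60 = 3.7500
B: (33 − 27)²/27 = 36/27 = 1.3333
C: (50 − 77)²/77 = 729/77 = 9.4675
D: (18 − 19)²/19 = 1/19 = 0.0526
E: (73 − 66)²/66 = 49/66 = 0.7424
Sum = 15.346

15.346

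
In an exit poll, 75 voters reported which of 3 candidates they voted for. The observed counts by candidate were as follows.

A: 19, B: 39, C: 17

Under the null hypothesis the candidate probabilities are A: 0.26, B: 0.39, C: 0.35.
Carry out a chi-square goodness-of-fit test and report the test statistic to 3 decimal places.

6.522

Expected counts E_i = n·p_i: 75×0.26 = 19.5, 75×0.39 = 29.25, 75×0.35 = 26.25.
cat         O        E   (O−E)²/E
A          19     19.5     0.0128
B          39    29.25     3.2500
C          17    26.25     3.2595
Sum = 6.522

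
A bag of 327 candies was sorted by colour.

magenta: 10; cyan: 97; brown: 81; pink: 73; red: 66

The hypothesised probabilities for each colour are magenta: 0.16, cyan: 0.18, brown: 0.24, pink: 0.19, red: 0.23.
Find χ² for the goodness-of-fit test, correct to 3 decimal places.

Expected counts E_i = n·p_i: 327×0.16 = 52.32, 327×0.18 = 58.86, 327×0.24 = 78.48, 327×0.19 = 62.13, 327×0.23 = 75.21.
magenta: (10 − 52.32)²/52.32 = 1790.9824/52.32 = 34.2313
cyan: (97 − 58.86)²/58.86 = 1454.6596/58.86 = 24.7139
brown: (81 − 78.48)²/78.48 = 6.3504/78.48 = 0.0809
pink: (73 − 62.13)²/62.13 = 118.1569/62.13 = 1.9018
red: (66 − 75.21)²/75.21 = 84.8241/75.21 = 1.1278
Sum = 62.056

62.056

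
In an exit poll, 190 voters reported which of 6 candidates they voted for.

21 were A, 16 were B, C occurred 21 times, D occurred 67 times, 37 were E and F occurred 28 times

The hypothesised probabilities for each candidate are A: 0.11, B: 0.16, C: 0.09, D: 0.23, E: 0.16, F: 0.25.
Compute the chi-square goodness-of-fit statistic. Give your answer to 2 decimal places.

Expected counts E_i = n·p_i: 190×0.11 = 20.9, 190×0.16 = 30.4, 190×0.09 = 17.1, 190×0.23 = 43.7, 190×0.16 = 30.4, 190×0.25 = 47.5.
χ² = (21−20.9)²/20.9 + (16−30.4)²/30.4 + (21−17.1)²/17.1 + (67−43.7)²/43.7 + (37−30.4)²/30.4 + (28−47.5)²/47.5
   = 0.000 + 6.821 + 0.889 + 12.423 + 1.433 + 8.005
Sum = 29.57

29.57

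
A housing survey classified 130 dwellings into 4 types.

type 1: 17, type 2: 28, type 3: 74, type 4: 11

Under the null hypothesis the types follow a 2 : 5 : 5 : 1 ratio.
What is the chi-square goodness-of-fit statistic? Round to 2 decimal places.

Ratio total = 13. Expected counts: 130×2/13 = 20, 130×5/13 = 50, 130×5/13 = 50, 130×1/13 = 10.
χ² = (17−20)²/20 + (28−50)²/50 + (74−50)²/50 + (11−10)²/10
   = 0.450 + 9.680 + 11.520 + 0.100
Sum = 21.75

21.75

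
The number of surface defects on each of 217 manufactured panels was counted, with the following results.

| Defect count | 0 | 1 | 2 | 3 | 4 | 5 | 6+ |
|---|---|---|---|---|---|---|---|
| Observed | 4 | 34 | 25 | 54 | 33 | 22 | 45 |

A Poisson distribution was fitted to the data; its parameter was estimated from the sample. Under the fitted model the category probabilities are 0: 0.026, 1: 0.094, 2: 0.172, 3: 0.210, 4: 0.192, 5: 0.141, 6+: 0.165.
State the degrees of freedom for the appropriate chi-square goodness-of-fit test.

5

There are k = 7 categories and 1 parameter estimated from the data, so df = 7 − 1 − 1 = 5.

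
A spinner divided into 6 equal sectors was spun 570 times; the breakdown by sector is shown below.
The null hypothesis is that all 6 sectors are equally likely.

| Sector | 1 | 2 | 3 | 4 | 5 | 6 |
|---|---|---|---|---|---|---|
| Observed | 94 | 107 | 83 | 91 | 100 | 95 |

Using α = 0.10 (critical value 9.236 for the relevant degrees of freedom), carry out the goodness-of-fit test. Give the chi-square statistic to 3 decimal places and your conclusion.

Expected count for each of the 6 categories: 570/6 = 95.
cat         O        E   (O−E)²/E
1          94       95     0.0105
2         107       95     1.5158
3          83       95     1.5158
4          91       95     0.1684
5         100       95     0.2632
6          95       95     0.0000
Sum = 3.474
df = 5. Since 3.474 < 9.236, we do not reject H₀.

3.474; do not reject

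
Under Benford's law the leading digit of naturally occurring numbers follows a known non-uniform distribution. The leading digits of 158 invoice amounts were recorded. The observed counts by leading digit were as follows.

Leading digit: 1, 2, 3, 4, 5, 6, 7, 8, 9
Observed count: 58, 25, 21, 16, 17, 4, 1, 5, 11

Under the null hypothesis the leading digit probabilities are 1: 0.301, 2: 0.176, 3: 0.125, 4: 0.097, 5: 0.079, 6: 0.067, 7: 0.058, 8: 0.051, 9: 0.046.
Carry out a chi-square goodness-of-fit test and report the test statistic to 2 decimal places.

Expected counts E_i = n·p_i: 158×0.301 = 47.558, 158×0.176 = 27.808, 158×0.125 = 19.75, 158×0.097 = 15.326, 158×0.079 = 12.482, 158×0.067 = 10.586, 158×0.058 = 9.164, 158×0.051 = 8.058, 158×0.046 = 7.268.
1: (58 − 47.558)²/47.558 = 109.035364/47.558 = 2.293
2: (25 − 27.808)²/27.808 = 7.884864/27.808 = 0.284
3: (21 − 19.75)²/19.75 = 1.5625/19.75 = 0.079
4: (16 − 15.326)²/15.326 = 0.454276/15.326 = 0.030
5: (17 − 12.482)²/12.482 = 20.412324/12.482 = 1.635
6: (4 − 10.586)²/10.586 = 43.375396/10.586 = 4.097
7: (1 − 9.164)²/9.164 = 66.650896/9.164 = 7.273
8: (5 − 8.058)²/8.058 = 9.351364/8.058 = 1.161
9: (11 − 7.268)²/7.268 = 13.927824/7.268 = 1.916
Sum = 18.77

18.77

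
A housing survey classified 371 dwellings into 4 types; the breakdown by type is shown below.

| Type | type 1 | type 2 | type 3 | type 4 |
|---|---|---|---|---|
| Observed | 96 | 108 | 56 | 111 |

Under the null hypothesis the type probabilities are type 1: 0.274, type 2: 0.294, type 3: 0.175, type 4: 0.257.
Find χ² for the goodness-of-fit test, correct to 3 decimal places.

4.122

Expected counts E_i = n·p_i: 371×0.274 = 101.654, 371×0.294 = 109.074, 371×0.175 = 64.925, 371×0.257 = 95.347.
cat         O        E   (O−E)²/E
type 1     96  101.654     0.3145
type 2    108  109.074     0.0106
type 3     56   64.925     1.2269
type 4    111   95.347     2.5697
Sum = 4.122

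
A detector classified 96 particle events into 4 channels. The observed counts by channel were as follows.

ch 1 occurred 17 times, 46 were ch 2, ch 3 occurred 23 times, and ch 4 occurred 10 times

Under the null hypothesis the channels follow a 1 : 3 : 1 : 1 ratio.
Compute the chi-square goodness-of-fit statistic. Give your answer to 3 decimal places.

Ratio total = 6. Expected counts: 96×1/6 = 16, 96×3/6 = 48, 96×1/6 = 16, 96×1/6 = 16.
ch 1: (17 − 16)²/16 = 1/16 = 0.0625
ch 2: (46 − 48)²/48 = 4/48 = 0.0833
ch 3: (23 − 16)²/16 = 49/16 = 3.0625
ch 4: (10 − 16)²/16 = 36/16 = 2.2500
Sum = 5.458

5.458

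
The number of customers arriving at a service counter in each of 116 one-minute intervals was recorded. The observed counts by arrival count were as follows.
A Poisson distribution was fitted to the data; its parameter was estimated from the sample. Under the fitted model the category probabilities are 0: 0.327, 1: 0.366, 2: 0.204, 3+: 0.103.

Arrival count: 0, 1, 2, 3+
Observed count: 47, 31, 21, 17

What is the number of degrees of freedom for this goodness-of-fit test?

2

There are k = 4 categories and 1 parameter estimated from the data, so df = 4 − 1 − 1 = 2.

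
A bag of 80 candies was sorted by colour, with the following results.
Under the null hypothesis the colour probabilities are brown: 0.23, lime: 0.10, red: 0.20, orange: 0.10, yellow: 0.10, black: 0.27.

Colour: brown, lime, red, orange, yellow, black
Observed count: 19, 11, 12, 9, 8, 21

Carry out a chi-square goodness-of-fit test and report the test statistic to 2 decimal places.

Expected counts E_i = n·p_i: 80×0.23 = 18.4, 80×0.10 = 8, 80×0.20 = 16, 80×0.10 = 8, 80×0.10 = 8, 80×0.27 = 21.6.
χ² = (19−18.4)²/18.4 + (11−8)²/8 + (12−16)²/16 + (9−8)²/8 + (8−8)²/8 + (21−21.6)²/21.6
   = 0.020 + 1.125 + 1.000 + 0.125 + 0.000 + 0.017
Sum = 2.29

2.29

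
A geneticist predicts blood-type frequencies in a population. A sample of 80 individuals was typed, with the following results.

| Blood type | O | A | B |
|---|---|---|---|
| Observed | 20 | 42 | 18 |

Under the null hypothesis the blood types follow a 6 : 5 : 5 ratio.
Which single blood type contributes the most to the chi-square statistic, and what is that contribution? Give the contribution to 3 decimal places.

Ratio total = 16. Expected counts: 80×6/16 = 30, 80×5/16 = 25, 80×5/16 = 25.
O: (20 − 30)²/30 = 100/30 = 3.3333
A: (42 − 25)²/25 = 289/25 = 11.5600
B: (18 − 25)²/25 = 49/25 = 1.9600
The largest term is for A: 11.560.

A, 11.560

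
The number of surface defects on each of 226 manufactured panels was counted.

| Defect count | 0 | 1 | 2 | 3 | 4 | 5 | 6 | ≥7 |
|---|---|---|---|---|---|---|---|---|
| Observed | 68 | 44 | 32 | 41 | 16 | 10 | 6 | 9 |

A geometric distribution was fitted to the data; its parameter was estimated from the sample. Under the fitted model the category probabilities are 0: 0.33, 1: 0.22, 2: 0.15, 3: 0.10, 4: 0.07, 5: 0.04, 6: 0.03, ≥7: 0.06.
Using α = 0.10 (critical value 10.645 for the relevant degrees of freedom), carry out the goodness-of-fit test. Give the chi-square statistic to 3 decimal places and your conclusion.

18.053; reject

Expected counts E_i = n·p_i: 226×0.33 = 74.58, 226×0.22 = 49.72, 226×0.15 = 33.9, 226×0.10 = 22.6, 226×0.07 = 15.82, 226×0.04 = 9.04, 226×0.03 = 6.78, 226×0.06 = 13.56.
χ² = (68−74.58)²/74.58 + (44−49.72)²/49.72 + (32−33.9)²/33.9 + (41−22.6)²/22.6 + (16−15.82)²/15.82 + (10−9.04)²/9.04 + (6−6.78)²/6.78 + (9−13.56)²/13.56
   = 0.5805 + 0.6581 + 0.1065 + 14.9805 + 0.0020 + 0.1019 + 0.0897 + 1.5335
Sum = 18.053
df = 6. Since 18.053 > 10.645, we reject H₀.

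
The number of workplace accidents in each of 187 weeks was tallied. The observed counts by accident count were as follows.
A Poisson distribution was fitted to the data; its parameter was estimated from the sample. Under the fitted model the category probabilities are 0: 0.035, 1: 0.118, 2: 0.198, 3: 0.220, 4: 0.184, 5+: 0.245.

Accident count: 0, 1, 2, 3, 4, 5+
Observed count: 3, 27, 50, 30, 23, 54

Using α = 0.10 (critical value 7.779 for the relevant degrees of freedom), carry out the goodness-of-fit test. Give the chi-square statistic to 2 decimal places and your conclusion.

15.83; reject

Expected counts E_i = n·p_i: 187×0.035 = 6.545, 187×0.118 = 22.066, 187×0.198 = 37.026, 187×0.220 = 41.14, 187×0.184 = 34.408, 187×0.245 = 45.815.
χ² = (3−6.545)²/6.545 + (27−22.066)²/22.066 + (50−37.026)²/37.026 + (30−41.14)²/41.14 + (23−34.408)²/34.408 + (54−45.815)²/45.815
   = 1.920 + 1.103 + 4.546 + 3.017 + 3.782 + 1.462
Sum = 15.83
df = 4. Since 15.83 > 7.779, we reject H₀.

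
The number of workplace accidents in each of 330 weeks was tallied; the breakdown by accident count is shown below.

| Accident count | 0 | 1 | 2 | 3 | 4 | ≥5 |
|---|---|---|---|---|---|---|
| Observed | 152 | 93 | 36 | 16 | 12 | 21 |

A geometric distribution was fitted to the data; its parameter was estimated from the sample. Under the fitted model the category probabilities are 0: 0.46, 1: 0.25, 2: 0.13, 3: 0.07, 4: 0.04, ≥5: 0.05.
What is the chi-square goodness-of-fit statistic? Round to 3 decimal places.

Expected counts E_i = n·p_i: 330×0.46 = 151.8, 330×0.25 = 82.5, 330×0.13 = 42.9, 330×0.07 = 23.1, 330×0.04 = 13.2, 330×0.05 = 16.5.
0: (152 − 151.8)²/151.8 = 0.04/151.8 = 0.0003
1: (93 − 82.5)²/82.5 = 110.25/82.5 = 1.3364
2: (36 − 42.9)²/42.9 = 47.61/42.9 = 1.1098
3: (16 − 23.1)²/23.1 = 50.41/23.1 = 2.1823
4: (12 − 13.2)²/13.2 = 1.44/13.2 = 0.1091
≥5: (21 − 16.5)²/16.5 = 20.25/16.5 = 1.2273
Sum = 5.965

5.965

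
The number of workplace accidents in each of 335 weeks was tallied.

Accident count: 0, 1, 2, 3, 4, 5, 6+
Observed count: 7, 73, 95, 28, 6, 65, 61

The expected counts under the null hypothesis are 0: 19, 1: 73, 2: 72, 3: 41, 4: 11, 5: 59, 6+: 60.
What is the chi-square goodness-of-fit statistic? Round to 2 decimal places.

cat         O        E   (O−E)²/E
0           7       19      7.579
1          73       73      0.000
2          95       72      7.347
3          28       41      4.122
4           6       11      2.273
5          65       59      0.610
6+         61       60      0.017
Sum = 21.95

21.95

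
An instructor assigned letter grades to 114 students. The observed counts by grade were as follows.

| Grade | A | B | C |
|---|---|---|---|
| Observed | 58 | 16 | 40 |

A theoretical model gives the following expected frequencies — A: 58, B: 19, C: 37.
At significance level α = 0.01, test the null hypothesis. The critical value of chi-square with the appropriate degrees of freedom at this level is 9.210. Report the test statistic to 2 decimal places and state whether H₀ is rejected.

A: (58 − 58)²/58 = 0/58 = 0.000
B: (16 − 19)²/19 = 9/19 = 0.474
C: (40 − 37)²/37 = 9/37 = 0.243
Sum = 0.72
df = 2. Since 0.72 < 9.210, we do not reject H₀.

0.72; do not reject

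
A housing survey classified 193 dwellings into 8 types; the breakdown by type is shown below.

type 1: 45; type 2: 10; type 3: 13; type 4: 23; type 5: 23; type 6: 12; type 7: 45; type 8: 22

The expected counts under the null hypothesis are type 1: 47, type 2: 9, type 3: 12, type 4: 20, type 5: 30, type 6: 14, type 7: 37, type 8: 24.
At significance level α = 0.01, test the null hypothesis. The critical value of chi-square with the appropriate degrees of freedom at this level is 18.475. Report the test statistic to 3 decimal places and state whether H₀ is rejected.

4.545; do not reject

type 1: (45 − 47)²/47 = 4/47 = 0.0851
type 2: (10 − 9)²/9 = 1/9 = 0.1111
type 3: (13 − 12)²/12 = 1/12 = 0.0833
type 4: (23 − 20)²/20 = 9/20 = 0.4500
type 5: (23 − 30)²/30 = 49/30 = 1.6333
type 6: (12 − 14)²/14 = 4/14 = 0.2857
type 7: (45 − 37)²/37 = 64/37 = 1.7297
type 8: (22 − 24)²/24 = 4/24 = 0.1667
Sum = 4.545
df = 7. Since 4.545 < 18.475, we do not reject H₀.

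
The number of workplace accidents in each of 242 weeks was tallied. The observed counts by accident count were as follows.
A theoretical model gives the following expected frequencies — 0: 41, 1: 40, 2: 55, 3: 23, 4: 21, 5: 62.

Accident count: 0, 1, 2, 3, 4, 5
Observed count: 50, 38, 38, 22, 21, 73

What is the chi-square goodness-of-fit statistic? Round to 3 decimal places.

9.325

0: (50 − 41)²/41 = 81/41 = 1.9756
1: (38 − 40)²/40 = 4/40 = 0.1000
2: (38 − 55)²/55 = 289/55 = 5.2545
3: (22 − 23)²/23 = 1/23 = 0.0435
4: (21 − 21)²/21 = 0/21 = 0.0000
5: (73 − 62)²/62 = 121/62 = 1.9516
Sum = 9.325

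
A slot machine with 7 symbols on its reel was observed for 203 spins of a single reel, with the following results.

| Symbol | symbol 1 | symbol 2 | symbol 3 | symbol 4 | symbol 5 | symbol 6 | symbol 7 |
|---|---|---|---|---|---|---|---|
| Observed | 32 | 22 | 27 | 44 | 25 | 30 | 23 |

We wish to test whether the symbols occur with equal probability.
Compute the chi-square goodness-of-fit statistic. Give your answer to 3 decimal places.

Under H₀ each category has probability 1/7, so each expected count is 203/7 = 29.
χ² = (32−29)²/29 + (22−29)²/29 + (27−29)²/29 + (44−29)²/29 + (25−29)²/29 + (30−29)²/29 + (23−29)²/29
   = 0.3103 + 1.6897 + 0.1379 + 7.7586 + 0.5517 + 0.0345 + 1.2414
Sum = 11.724

11.724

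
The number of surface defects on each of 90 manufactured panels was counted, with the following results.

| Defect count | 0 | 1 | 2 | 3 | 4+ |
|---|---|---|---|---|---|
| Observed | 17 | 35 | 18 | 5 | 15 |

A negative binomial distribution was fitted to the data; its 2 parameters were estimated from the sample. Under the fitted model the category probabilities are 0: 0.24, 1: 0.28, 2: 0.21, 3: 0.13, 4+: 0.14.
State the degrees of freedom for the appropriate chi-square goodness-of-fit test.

There are k = 5 categories and 2 parameters estimated from the data, so df = 5 − 1 − 2 = 2.

2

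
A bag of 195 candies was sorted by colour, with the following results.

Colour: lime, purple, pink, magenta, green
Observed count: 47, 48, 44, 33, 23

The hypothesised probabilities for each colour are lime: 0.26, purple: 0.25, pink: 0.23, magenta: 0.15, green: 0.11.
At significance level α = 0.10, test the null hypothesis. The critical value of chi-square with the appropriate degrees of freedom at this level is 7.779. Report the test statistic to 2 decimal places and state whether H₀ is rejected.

Expected counts E_i = n·p_i: 195×0.26 = 50.7, 195×0.25 = 48.75, 195×0.23 = 44.85, 195×0.15 = 29.25, 195×0.11 = 21.45.
cat          O        E   (O−E)²/E
lime        47     50.7      0.270
purple      48    48.75      0.012
pink        44    44.85      0.016
magenta     33    29.25      0.481
green       23    21.45      0.112
Sum = 0.89
df = 4. Since 0.89 < 7.779, we do not reject H₀.

0.89; do not reject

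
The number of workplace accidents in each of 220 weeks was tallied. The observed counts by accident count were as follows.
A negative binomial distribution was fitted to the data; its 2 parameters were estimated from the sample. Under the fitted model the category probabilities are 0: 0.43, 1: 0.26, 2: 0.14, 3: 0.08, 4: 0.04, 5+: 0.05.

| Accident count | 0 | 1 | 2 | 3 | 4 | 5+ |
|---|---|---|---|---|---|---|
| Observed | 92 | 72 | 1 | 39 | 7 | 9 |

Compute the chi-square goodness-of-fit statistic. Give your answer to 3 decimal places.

Expected counts E_i = n·p_i: 220×0.43 = 94.6, 220×0.26 = 57.2, 220×0.14 = 30.8, 220×0.08 = 17.6, 220×0.04 = 8.8, 220×0.05 = 11.
0: (92 − 94.6)²/94.6 = 6.76/94.6 = 0.0715
1: (72 − 57.2)²/57.2 = 219.04/57.2 = 3.8294
2: (1 − 30.8)²/30.8 = 888.04/30.8 = 28.8325
3: (39 − 17.6)²/17.6 = 457.96/17.6 = 26.0205
4: (7 − 8.8)²/8.8 = 3.24/8.8 = 0.3682
5+: (9 − 11)²/11 = 4/11 = 0.3636
Sum = 59.486

59.486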